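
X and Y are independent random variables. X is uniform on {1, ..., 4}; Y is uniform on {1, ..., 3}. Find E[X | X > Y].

Outcomes with X > Y: (2,1), (3,1), (3,2), (4,1), (4,2), (4,3), each with probability 1/12.
E[X | X > Y] = (2 + 3 + 3 + 4 + 4 + 4) / 6 = 10/3.

10/3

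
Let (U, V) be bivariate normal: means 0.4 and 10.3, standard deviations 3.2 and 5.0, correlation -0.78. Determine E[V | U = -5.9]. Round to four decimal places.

17.9781

For a bivariate normal, E[V | U=x] = μ_V + ρ·(σ_V/σ_U)·(x − μ_U).
E[V | U=-5.9] = 10.3 + (-0.78)·(5.0/3.2)·(-5.9 − (0.4)) = 10.3 + (-1.21875)·(-6.3) = 17.9781.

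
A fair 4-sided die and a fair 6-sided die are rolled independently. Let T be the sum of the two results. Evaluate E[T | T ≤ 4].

10/3

P(T ≤ 4) = 1/4.
Σ over the event: 2·1/24 + 3·1/12 + 4·1/8 = 5/6.
E[T | T ≤ 4] = (5/6) / (1/4) = 10/3.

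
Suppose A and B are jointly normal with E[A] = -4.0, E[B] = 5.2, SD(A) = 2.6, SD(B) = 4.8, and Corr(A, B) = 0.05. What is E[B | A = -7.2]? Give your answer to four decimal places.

4.9046

E[B | A=x] = μ_B + ρ(σ_B/σ_A)(x − μ_A) for jointly normal variables.
E[B | A=-7.2] = 5.2 + (0.05)·(4.8/2.6)·(-7.2 − (-4.0)) = 5.2 + (0.092308)·(-3.2) = 4.9046.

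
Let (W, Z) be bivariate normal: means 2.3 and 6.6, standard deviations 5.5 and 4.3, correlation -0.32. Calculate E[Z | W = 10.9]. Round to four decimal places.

For a bivariate normal, E[Z | W=x] = μ_Z + ρ·(σ_Z/σ_W)·(x − μ_W).
E[Z | W=10.9] = 6.6 + (-0.32)·(4.3/5.5)·(10.9 − (2.3)) = 6.6 + (-0.250182)·(8.6) = 4.4484.

4.4484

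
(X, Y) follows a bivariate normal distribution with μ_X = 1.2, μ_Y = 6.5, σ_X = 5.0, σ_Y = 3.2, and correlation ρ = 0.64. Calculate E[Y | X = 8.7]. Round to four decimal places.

E[Y | X=x] = μ_Y + ρ(σ_Y/σ_X)(x − μ_X) for jointly normal variables.
E[Y | X=8.7] = 6.5 + (0.64)·(3.2/5.0)·(8.7 − (1.2)) = 6.5 + (0.4096)·(7.5) = 9.5720.

9.5720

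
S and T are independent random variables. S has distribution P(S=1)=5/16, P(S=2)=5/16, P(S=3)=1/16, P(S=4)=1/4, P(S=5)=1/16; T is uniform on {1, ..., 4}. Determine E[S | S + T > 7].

P(S + T > 7) = 3/32.
Summing S·P(x,y) over outcomes with S + T > 7 gives 13/32.
E[S | S + T > 7] = (13/32) / (3/32) = 13/3.

13/3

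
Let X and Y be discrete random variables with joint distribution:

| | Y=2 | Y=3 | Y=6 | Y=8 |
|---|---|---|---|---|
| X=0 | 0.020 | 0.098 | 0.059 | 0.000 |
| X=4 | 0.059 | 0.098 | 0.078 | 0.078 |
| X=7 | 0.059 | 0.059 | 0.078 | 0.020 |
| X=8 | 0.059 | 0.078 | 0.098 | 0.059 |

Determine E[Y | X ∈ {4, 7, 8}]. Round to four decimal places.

4.6646

P(X ∈ {4, 7, 8}) = 0.823.
Summing Y·P(X=x,Y=y) over the conditioning event gives 3.839.
E[Y | X ∈ {4, 7, 8}] = (3.839) / (0.823) = 4.6646.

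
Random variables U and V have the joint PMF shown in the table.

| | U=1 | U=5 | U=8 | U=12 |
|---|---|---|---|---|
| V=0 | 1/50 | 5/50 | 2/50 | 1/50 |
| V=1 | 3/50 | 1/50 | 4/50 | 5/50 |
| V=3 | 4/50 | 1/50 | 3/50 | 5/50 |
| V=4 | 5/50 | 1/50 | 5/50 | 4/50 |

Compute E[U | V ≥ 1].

291/41

P(V ≥ 1) = 41/50.
Summing U·P(U=x,V=y) over the conditioning event gives 291/50.
E[U | V ≥ 1] = (291/50) / (41/50) = 291/41.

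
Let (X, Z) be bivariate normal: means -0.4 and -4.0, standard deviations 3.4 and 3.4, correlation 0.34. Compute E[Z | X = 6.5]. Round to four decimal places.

E[Z | X=x] = μ_Z + ρ(σ_Z/σ_X)(x − μ_X) for jointly normal variables.
E[Z | X=6.5] = -4.0 + (0.34)·(3.4/3.4)·(6.5 − (-0.4)) = -4.0 + (0.34)·(6.9) = -1.6540.

-1.6540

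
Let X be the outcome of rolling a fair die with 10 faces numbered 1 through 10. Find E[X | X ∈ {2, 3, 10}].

5

P(X ∈ {2, 3, 10}) = 3/10.
Σ over the event: 2·1/10 + 3·1/10 + 10·1/10 = 3/2.
E[X | X ∈ {2, 3, 10}] = (3/2) / (3/10) = 5.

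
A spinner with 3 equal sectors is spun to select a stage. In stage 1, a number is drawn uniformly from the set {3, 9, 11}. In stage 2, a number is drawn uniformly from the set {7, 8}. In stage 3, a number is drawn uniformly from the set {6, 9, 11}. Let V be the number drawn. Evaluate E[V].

143/18

E[V | stage 1] = (3+9+11)/3 = 23/3.
E[V | stage 2] = (7+8)/2 = 15/2.
E[V | stage 3] = (6+9+11)/3 = 26/3.
E[V] = (1/3)·(23/3) + (1/3)·(15/2) + (1/3)·(26/3) = 143/18.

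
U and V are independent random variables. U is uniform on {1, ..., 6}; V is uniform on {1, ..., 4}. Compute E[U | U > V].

P(U > V) = 7/12.
Summing U·P(x,y) over outcomes with U > V gives 8/3.
E[U | U > V] = (8/3) / (7/12) = 32/7.

32/7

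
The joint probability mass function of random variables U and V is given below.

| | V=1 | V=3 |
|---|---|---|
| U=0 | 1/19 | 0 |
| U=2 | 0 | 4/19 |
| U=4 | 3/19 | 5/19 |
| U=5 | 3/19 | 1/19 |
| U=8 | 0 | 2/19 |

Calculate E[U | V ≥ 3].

49/12

P(V ≥ 3) = 12/19.
Σ U·P over the event = 2·(4/19) + 4·(5/19) + 5·(1/19) + 8·(2/19) = 49/19.
E[U | V ≥ 3] = (49/19) / (12/19) = 49/12.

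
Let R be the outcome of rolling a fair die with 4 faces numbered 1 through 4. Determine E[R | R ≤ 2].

Given R ≤ 2, R is equally likely to be any of {1, 2}.
E[R | R ≤ 2] = (1 + 2) / 2 = 3/2.

3/2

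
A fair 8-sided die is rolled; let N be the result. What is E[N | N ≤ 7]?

Given N ≤ 7, N is equally likely to be any of {1, 2, 3, 4, 5, 6, 7}.
E[N | N ≤ 7] = (1 + 2 + 3 + 4 + 5 + 6 + 7) / 7 = 4.

4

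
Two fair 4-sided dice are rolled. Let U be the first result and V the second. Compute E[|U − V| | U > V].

Outcomes with U > V: (2,1), (3,1), (3,2), (4,1), (4,2), (4,3), each with probability 1/16.
E[|U − V| | U > V] = (1 + 2 + 1 + 3 + 2 + 1) / 6 = 5/3.

5/3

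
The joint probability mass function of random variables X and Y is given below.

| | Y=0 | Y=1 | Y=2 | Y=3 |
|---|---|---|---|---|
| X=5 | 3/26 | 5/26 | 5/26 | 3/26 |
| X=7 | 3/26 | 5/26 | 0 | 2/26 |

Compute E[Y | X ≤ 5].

3/2

P(X ≤ 5) = 8/13.
Σ Y·P over the event = 0·(3/26) + 1·(5/26) + 2·(5/26) + 3·(3/26) = 12/13.
E[Y | X ≤ 5] = (12/13) / (8/13) = 3/2.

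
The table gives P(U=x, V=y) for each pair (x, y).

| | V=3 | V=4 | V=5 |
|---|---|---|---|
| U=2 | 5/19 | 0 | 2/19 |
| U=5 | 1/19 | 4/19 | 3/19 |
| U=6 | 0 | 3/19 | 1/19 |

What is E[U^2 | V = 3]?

15/2

P(V = 3) = 6/19.
Σ U^2·P over the event = 4·(5/19) + 25·(1/19) = 45/19.
E[U^2 | V = 3] = (45/19) / (6/19) = 15/2.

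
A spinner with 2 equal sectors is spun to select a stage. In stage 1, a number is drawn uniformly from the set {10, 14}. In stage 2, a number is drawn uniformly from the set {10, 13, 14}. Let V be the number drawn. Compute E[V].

E[V | stage 1] = (10+14)/2 = 12.
E[V | stage 2] = (10+13+14)/3 = 37/3.
E[V] = (1/2)·(12) + (1/2)·(37/3) = 73/6.

73/6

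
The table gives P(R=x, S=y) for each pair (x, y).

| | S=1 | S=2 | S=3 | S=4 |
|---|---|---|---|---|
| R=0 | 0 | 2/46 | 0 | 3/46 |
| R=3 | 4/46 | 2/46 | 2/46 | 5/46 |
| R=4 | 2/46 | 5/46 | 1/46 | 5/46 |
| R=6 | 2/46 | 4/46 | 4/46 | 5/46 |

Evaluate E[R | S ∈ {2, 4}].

115/31

P(S ∈ {2, 4}) = 31/46.
Σ R·P over the event = 0·(2/46) + 0·(3/46) + 3·(2/46) + 3·(5/46) + 4·(5/46) + 4·(5/46) + 6·(4/46) + 6·(5/46) = 5/2.
E[R | S ∈ {2, 4}] = (5/2) / (31/46) = 115/31.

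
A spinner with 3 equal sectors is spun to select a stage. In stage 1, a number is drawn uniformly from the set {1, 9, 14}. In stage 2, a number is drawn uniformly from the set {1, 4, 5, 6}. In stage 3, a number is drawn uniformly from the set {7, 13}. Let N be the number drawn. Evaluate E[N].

22/3

E[N | stage 1] = (1+9+14)/3 = 8.
E[N | stage 2] = (1+4+5+6)/4 = 4.
E[N | stage 3] = (7+13)/2 = 10.
E[N] = (1/3)·(8) + (1/3)·(4) + (1/3)·(10) = 22/3.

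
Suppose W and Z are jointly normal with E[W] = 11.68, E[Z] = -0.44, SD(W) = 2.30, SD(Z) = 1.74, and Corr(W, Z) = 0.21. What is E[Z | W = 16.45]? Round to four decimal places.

0.3178

E[Z | W=x] = μ_Z + ρ(σ_Z/σ_W)(x − μ_W) for jointly normal variables.
E[Z | W=16.45] = -0.44 + (0.21)·(1.74/2.30)·(16.45 − (11.68)) = -0.44 + (0.15887)·(4.77) = 0.3178.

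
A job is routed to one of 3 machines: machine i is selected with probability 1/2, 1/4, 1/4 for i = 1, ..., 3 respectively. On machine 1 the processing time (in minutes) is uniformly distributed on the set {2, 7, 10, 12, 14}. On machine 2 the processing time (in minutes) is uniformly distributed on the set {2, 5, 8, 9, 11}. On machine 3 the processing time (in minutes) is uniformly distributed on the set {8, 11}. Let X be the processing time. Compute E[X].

E[X | machine 1] = (2+7+10+12+14)/5 = 9.
E[X | machine 2] = (2+5+8+9+11)/5 = 7.
E[X | machine 3] = (8+11)/2 = 19/2.
E[X] = (1/2)·(9) + (1/4)·(7) + (1/4)·(19/2) = 69/8.

69/8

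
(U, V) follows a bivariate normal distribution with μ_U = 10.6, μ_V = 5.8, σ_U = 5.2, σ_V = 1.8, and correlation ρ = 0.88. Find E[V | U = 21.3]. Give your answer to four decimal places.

For a bivariate normal, E[V | U=x] = μ_V + ρ·(σ_V/σ_U)·(x − μ_U).
E[V | U=21.3] = 5.8 + (0.88)·(1.8/5.2)·(21.3 − (10.6)) = 5.8 + (0.30462)·(10.7) = 9.0594.

9.0594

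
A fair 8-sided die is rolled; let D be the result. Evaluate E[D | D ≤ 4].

5/2

Given D ≤ 4, D is equally likely to be any of {1, 2, 3, 4}.
E[D | D ≤ 4] = (1 + 2 + 3 + 4) / 4 = 5/2.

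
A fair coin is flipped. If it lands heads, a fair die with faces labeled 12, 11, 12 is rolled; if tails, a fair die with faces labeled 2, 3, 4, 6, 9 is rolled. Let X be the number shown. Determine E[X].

247/30

E[X | heads] = (12+11+12)/3 = 35/3.
E[X | tails] = (2+3+4+6+9)/5 = 24/5.
By the law of total expectation,
E[X] = (1/2)·(35/3) + (1/2)·(24/5) = 247/30.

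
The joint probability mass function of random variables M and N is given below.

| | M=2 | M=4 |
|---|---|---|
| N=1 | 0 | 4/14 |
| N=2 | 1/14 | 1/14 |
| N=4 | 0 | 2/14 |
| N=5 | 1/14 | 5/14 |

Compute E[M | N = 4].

4

P(N = 4) = 1/7.
Σ M·P over the event = 4·(2/14) = 4/7.
E[M | N = 4] = (4/7) / (1/7) = 4.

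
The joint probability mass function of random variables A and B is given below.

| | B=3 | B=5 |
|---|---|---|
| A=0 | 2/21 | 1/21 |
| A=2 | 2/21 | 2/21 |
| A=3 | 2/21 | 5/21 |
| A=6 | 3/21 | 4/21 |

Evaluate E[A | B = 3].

28/9

P(B = 3) = 3/7.
Σ A·P over the event = 0·(2/21) + 2·(2/21) + 3·(2/21) + 6·(3/21) = 4/3.
E[A | B = 3] = (4/3) / (3/7) = 28/9.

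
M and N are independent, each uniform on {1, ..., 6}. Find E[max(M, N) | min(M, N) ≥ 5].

P(min(M, N) ≥ 5) = 1/9.
Summing max(M,N)·P(x,y) over outcomes with min(M, N) ≥ 5 gives 23/36.
E[max(M, N) | min(M, N) ≥ 5] = (23/36) / (1/9) = 23/4.

23/4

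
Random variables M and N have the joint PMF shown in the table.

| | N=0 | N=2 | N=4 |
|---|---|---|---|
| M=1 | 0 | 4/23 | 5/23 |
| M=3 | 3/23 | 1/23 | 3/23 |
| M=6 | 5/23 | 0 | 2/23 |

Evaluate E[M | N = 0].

39/8

P(N = 0) = 8/23.
Σ M·P over the event = 3·(3/23) + 6·(5/23) = 39/23.
E[M | N = 0] = (39/23) / (8/23) = 39/8.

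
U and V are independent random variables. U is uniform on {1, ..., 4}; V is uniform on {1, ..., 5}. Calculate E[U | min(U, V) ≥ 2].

P(min(U, V) ≥ 2) = 3/5.
Summing U·P(x,y) over outcomes with min(U, V) ≥ 2 gives 9/5.
E[U | min(U, V) ≥ 2] = (9/5) / (3/5) = 3.

3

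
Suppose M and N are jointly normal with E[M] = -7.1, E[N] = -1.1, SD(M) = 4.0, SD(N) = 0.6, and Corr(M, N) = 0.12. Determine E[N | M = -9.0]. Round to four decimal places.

-1.1342

The regression of N on M has slope ρ·σ_N/σ_M and passes through (μ_M, μ_N).
E[N | M=-9.0] = -1.1 + (0.12)·(0.6/4.0)·(-9.0 − (-7.1)) = -1.1 + (0.018)·(-1.9) = -1.1342.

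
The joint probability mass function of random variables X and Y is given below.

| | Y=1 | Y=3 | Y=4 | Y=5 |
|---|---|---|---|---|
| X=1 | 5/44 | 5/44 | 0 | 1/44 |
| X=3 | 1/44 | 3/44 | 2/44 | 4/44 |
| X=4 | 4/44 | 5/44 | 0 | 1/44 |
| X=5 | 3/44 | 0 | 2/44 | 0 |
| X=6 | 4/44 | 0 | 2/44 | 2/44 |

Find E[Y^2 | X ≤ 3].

235/21

P(X ≤ 3) = 21/44.
Σ Y^2·P over the event = 1·(5/44) + 9·(5/44) + 25·(1/44) + 1·(1/44) + 9·(3/44) + 16·(2/44) + 25·(4/44) = 235/44.
E[Y^2 | X ≤ 3] = (235/44) / (21/44) = 235/21.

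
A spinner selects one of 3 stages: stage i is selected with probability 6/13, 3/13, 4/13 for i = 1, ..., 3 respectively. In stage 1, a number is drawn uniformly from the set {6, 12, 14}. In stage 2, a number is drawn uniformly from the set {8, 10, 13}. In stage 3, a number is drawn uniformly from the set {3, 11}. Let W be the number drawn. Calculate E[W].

123/13

E[W | stage 1] = (6+12+14)/3 = 32/3.
E[W | stage 2] = (8+10+13)/3 = 31/3.
E[W | stage 3] = (3+11)/2 = 7.
By the law of total expectation,
E[W] = (6/13)·(32/3) + (3/13)·(31/3) + (4/13)·(7) = 123/13.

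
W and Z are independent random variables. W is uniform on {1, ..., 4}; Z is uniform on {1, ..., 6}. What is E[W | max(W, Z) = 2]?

P(max(W, Z) = 2) = 1/8.
Summing W·P(x,y) over outcomes with max(W, Z) = 2 gives 5/24.
E[W | max(W, Z) = 2] = (5/24) / (1/8) = 5/3.

5/3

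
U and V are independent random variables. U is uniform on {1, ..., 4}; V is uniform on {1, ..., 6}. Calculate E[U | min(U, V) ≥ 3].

Outcomes with min(U, V) ≥ 3: (3,3), (3,4), (3,5), (3,6), (4,3), (4,4), (4,5), (4,6), each with probability 1/24.
E[U | min(U, V) ≥ 3] = (3 + 3 + 3 + 3 + 4 + 4 + 4 + 4) / 8 = 7/2.

7/2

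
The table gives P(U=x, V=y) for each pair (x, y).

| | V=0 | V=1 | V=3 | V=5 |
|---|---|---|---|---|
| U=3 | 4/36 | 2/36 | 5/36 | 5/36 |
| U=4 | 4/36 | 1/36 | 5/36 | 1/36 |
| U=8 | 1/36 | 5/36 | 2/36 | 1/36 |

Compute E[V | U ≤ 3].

21/8

P(U ≤ 3) = 4/9.
Summing V·P(U=x,V=y) over the conditioning event gives 7/6.
E[V | U ≤ 3] = (7/6) / (4/9) = 21/8.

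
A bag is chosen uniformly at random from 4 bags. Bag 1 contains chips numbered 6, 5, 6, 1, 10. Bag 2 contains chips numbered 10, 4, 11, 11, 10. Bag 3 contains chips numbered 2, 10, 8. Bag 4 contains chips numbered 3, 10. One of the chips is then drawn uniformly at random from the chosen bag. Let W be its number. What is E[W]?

E[W | bag 1] = (6+5+6+1+10)/5 = 28/5.
E[W | bag 2] = (10+4+11+11+10)/5 = 46/5.
E[W | bag 3] = (2+10+8)/3 = 20/3.
E[W | bag 4] = (3+10)/2 = 13/2.
E[W] = (1/4)·(28/5) + (1/4)·(46/5) + (1/4)·(20/3) + (1/4)·(13/2) = 839/120.

839/120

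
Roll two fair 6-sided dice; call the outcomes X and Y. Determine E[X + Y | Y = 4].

Outcomes with Y = 4: (1,4), (2,4), (3,4), (4,4), (5,4), (6,4), each with probability 1/36.
E[X + Y | Y = 4] = (5 + 6 + 7 + 8 + 9 + 10) / 6 = 15/2.

15/2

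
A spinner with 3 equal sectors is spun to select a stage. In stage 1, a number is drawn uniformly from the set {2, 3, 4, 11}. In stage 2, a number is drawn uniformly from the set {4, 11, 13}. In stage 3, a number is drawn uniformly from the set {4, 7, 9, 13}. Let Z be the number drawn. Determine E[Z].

271/36

E[Z | stage 1] = (2+3+4+11)/4 = 5.
E[Z | stage 2] = (4+11+13)/3 = 28/3.
E[Z | stage 3] = (4+7+9+13)/4 = 33/4.
E[Z] = (1/3)·(5) + (1/3)·(28/3) + (1/3)·(33/4) = 271/36.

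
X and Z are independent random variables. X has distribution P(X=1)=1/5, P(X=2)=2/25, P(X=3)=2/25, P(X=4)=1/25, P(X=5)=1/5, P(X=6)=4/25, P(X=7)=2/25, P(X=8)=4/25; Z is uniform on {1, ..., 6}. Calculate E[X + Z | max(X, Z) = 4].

77/13

P(max(X, Z) = 4) = 13/150.
Summing (X+Z)·P(x,y) over outcomes with max(X, Z) = 4 gives 77/150.
E[X + Z | max(X, Z) = 4] = (77/150) / (13/150) = 77/13.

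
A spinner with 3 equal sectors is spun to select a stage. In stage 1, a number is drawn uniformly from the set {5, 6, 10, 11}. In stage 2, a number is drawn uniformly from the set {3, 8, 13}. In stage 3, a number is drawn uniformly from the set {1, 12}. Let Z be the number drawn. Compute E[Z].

E[Z | stage 1] = (5+6+10+11)/4 = 8.
E[Z | stage 2] = (3+8+13)/3 = 8.
E[Z | stage 3] = (1+12)/2 = 13/2.
By the law of total expectation,
E[Z] = (1/3)·(8) + (1/3)·(8) + (1/3)·(13/2) = 15/2.

15/2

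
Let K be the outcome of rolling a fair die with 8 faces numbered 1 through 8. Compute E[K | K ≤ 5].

3

Given K ≤ 5, K is equally likely to be any of {1, 2, 3, 4, 5}.
E[K | K ≤ 5] = (1 + 2 + 3 + 4 + 5) / 5 = 3.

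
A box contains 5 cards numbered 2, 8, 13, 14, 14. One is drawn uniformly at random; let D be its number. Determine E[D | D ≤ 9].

P(D ≤ 9) = 2/5.
Σ over the event: 2·1/5 + 8·1/5 = 2.
E[D | D ≤ 9] = (2) / (2/5) = 5.

5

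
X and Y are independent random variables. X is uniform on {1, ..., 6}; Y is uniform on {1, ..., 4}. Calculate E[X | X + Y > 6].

5

P(X + Y > 6) = 5/12.
Summing X·P(x,y) over outcomes with X + Y > 6 gives 25/12.
E[X | X + Y > 6] = (25/12) / (5/12) = 5.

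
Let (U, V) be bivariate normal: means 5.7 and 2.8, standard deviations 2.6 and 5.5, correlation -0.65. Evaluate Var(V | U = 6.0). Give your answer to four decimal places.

Var(V | U=x) = (1 − ρ²)·σ_V².
Var(V | U=6.0) = (5.5)²·(1 − (-0.65)²) = 30.25·0.5775 = 17.4694.

17.4694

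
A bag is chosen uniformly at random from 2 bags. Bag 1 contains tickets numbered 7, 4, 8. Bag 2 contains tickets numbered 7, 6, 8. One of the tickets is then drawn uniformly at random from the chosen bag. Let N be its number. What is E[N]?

20/3

E[N | bag 1] = (7+4+8)/3 = 19/3.
E[N | bag 2] = (7+6+8)/3 = 7.
E[N] = (1/2)·(19/3) + (1/2)·(7) = 20/3.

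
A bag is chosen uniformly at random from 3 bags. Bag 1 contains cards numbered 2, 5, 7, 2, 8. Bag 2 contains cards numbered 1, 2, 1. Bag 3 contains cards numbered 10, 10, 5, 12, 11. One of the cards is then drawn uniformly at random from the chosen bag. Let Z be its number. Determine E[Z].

236/45

E[Z | bag 1] = (2+5+7+2+8)/5 = 24/5.
E[Z | bag 2] = (1+2+1)/3 = 4/3.
E[Z | bag 3] = (10+10+5+12+11)/5 = 48/5.
By the law of total expectation,
E[Z] = (1/3)·(24/5) + (1/3)·(4/3) + (1/3)·(48/5) = 236/45.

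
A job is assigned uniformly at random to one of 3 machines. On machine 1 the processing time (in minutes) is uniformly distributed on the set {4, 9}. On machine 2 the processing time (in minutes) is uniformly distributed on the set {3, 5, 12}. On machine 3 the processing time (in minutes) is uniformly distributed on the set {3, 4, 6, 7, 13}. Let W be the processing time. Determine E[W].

593/90

E[W | machine 1] = (4+9)/2 = 13/2.
E[W | machine 2] = (3+5+12)/3 = 20/3.
E[W | machine 3] = (3+4+6+7+13)/5 = 33/5.
E[W] = (1/3)·(13/2) + (1/3)·(20/3) + (1/3)·(33/5) = 593/90.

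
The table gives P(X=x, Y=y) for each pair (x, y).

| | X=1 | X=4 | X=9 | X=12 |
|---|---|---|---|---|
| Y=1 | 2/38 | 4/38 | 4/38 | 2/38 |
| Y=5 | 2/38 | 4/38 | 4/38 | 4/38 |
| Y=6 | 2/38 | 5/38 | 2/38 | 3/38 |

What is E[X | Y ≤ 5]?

P(Y ≤ 5) = 13/19.
Σ X·P over the event = 1·(2/38) + 1·(2/38) + 4·(4/38) + 4·(4/38) + 9·(4/38) + 9·(4/38) + 12·(2/38) + 12·(4/38) = 90/19.
E[X | Y ≤ 5] = (90/19) / (13/19) = 90/13.

90/13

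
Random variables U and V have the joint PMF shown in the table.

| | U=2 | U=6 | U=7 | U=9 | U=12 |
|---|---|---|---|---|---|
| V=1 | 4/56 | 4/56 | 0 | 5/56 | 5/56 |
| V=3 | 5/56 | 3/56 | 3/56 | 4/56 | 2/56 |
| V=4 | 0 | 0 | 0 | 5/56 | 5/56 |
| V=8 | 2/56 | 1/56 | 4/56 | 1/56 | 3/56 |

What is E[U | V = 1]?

P(V = 1) = 9/28.
Σ U·P over the event = 2·(4/56) + 6·(4/56) + 9·(5/56) + 12·(5/56) = 137/56.
E[U | V = 1] = (137/56) / (9/28) = 137/18.

137/18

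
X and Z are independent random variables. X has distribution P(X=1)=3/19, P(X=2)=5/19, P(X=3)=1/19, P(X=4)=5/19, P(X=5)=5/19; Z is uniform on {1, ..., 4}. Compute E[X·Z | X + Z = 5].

P(X + Z = 5) = 7/38.
Summing XZ·P(x,y) over outcomes with X + Z = 5 gives 17/19.
E[X·Z | X + Z = 5] = (17/19) / (7/38) = 34/7.

34/7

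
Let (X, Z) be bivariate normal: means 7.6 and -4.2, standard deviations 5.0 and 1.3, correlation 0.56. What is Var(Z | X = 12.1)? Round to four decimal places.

1.1600

Var(Z | X=x) = (1 − ρ²)·σ_Z².
Var(Z | X=12.1) = (1.3)²·(1 − (0.56)²) = 1.69·0.6864 = 1.1600.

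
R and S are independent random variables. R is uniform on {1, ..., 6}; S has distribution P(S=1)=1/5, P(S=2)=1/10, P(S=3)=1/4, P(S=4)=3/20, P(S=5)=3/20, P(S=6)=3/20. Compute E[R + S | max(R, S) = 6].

323/35

P(max(R, S) = 6) = 7/24.
Summing (R+S)·P(x,y) over outcomes with max(R, S) = 6 gives 323/120.
E[R + S | max(R, S) = 6] = (323/120) / (7/24) = 323/35.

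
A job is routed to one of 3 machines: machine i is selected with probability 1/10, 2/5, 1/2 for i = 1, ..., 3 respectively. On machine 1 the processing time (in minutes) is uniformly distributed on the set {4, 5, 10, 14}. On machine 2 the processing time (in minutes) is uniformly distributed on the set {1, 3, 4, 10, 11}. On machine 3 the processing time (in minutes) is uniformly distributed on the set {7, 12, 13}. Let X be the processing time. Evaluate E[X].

5087/600

E[X | machine 1] = (4+5+10+14)/4 = 33/4.
E[X | machine 2] = (1+3+4+10+11)/5 = 29/5.
E[X | machine 3] = (7+12+13)/3 = 32/3.
E[X] = (1/10)·(33/4) + (2/5)·(29/5) + (1/2)·(32/3) = 5087/600.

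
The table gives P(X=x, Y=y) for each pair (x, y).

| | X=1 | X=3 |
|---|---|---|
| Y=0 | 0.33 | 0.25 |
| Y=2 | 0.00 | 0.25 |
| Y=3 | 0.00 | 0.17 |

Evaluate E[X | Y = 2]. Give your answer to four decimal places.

3.0000

P(Y = 2) = 0.25.
Σ X·P over the event = 3·(0.25) = 0.75.
E[X | Y = 2] = (0.75) / (0.25) = 3.0000.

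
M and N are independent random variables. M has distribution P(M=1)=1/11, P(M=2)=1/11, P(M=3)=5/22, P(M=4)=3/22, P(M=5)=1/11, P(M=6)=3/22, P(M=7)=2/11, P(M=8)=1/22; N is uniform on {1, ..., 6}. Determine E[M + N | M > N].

621/74

P(M > N) = 37/66.
Summing (M+N)·P(x,y) over outcomes with M > N gives 207/44.
E[M + N | M > N] = (207/44) / (37/66) = 621/74.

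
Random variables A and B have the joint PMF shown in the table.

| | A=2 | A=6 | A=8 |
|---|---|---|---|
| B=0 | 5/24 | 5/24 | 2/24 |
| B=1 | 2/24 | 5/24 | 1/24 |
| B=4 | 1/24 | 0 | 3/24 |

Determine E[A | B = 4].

13/2

P(B = 4) = 1/6.
Summing A·P(A=x,B=y) over the conditioning event gives 13/12.
E[A | B = 4] = (13/12) / (1/6) = 13/2.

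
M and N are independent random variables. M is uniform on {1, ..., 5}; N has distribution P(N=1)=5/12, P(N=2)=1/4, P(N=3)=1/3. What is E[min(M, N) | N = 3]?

12/5

P(N = 3) = 1/3.
Summing min(M,N)·P(x,y) over outcomes with N = 3 gives 4/5.
E[min(M, N) | N = 3] = (4/5) / (1/3) = 12/5.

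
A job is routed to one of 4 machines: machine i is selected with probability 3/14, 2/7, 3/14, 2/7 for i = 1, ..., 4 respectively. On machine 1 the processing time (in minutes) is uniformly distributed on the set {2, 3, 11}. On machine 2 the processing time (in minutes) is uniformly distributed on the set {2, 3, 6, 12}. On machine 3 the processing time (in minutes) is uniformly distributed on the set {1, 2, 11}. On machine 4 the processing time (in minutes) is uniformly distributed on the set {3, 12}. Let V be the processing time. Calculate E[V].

E[V | machine 1] = (2+3+11)/3 = 16/3.
E[V | machine 2] = (2+3+6+12)/4 = 23/4.
E[V | machine 3] = (1+2+11)/3 = 14/3.
E[V | machine 4] = (3+12)/2 = 15/2.
E[V] = (3/14)·(16/3) + (2/7)·(23/4) + (3/14)·(14/3) + (2/7)·(15/2) = 83/14.

83/14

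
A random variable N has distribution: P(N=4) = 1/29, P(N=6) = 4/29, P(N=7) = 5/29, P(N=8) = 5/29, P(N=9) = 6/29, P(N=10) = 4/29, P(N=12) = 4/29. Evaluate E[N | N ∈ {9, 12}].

51/5

P(N ∈ {9, 12}) = 10/29.
Σ over the event: 9·6/29 + 12·4/29 = 102/29.
E[N | N ∈ {9, 12}] = (102/29) / (10/29) = 51/5.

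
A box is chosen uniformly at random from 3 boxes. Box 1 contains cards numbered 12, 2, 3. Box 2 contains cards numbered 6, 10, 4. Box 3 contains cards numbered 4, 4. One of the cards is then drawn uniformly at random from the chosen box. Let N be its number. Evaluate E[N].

E[N | box 1] = (12+2+3)/3 = 17/3.
E[N | box 2] = (6+10+4)/3 = 20/3.
E[N | box 3] = (4+4)/2 = 4.
By the law of total expectation,
E[N] = (1/3)·(17/3) + (1/3)·(20/3) + (1/3)·(4) = 49/9.

49/9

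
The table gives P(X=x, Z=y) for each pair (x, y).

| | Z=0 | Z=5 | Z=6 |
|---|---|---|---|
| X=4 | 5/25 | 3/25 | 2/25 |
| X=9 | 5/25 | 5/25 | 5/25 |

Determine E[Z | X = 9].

11/3

P(X = 9) = 3/5.
Σ Z·P over the event = 0·(5/25) + 5·(5/25) + 6·(5/25) = 11/5.
E[Z | X = 9] = (11/5) / (3/5) = 11/3.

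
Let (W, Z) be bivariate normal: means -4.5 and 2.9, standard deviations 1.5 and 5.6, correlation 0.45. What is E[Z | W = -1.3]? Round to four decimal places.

E[Z | W=x] = μ_Z + ρ(σ_Z/σ_W)(x − μ_W) for jointly normal variables.
E[Z | W=-1.3] = 2.9 + (0.45)·(5.6/1.5)·(-1.3 − (-4.5)) = 2.9 + (1.68)·(3.2) = 8.2760.

8.2760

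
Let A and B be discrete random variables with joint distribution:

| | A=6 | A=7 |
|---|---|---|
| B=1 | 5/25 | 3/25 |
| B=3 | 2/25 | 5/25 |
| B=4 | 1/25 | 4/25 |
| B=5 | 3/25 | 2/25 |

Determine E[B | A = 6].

30/11

P(A = 6) = 11/25.
Summing B·P(A=x,B=y) over the conditioning event gives 6/5.
E[B | A = 6] = (6/5) / (11/25) = 30/11.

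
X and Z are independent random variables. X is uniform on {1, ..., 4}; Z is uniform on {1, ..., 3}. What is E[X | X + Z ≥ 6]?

11/3

Outcomes with X + Z ≥ 6: (3,3), (4,2), (4,3), each with probability 1/12.
E[X | X + Z ≥ 6] = (3 + 4 + 4) / 3 = 11/3.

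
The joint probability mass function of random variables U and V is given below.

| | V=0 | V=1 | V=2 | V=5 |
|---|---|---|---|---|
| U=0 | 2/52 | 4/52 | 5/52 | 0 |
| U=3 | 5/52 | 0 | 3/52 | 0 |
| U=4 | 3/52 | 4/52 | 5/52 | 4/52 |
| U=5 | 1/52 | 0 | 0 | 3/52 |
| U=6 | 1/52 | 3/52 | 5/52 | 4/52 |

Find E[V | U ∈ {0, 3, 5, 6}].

17/9

P(U ∈ {0, 3, 5, 6}) = 9/13.
Summing V·P(U=x,V=y) over the conditioning event gives 17/13.
E[V | U ∈ {0, 3, 5, 6}] = (17/13) / (9/13) = 17/9.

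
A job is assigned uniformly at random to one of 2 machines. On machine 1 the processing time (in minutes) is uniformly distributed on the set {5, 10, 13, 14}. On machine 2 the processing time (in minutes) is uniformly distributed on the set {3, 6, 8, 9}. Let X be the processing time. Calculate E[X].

E[X | machine 1] = (5+10+13+14)/4 = 21/2.
E[X | machine 2] = (3+6+8+9)/4 = 13/2.
E[X] = (1/2)·(21/2) + (1/2)·(13/2) = 17/2.

17/2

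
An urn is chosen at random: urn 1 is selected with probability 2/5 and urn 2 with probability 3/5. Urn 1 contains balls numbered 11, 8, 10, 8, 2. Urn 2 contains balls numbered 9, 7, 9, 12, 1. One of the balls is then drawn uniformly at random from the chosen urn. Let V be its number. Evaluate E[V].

192/25

E[V | urn 1] = (11+8+10+8+2)/5 = 39/5.
E[V | urn 2] = (9+7+9+12+1)/5 = 38/5.
E[V] = (2/5)·(39/5) + (3/5)·(38/5) = 192/25.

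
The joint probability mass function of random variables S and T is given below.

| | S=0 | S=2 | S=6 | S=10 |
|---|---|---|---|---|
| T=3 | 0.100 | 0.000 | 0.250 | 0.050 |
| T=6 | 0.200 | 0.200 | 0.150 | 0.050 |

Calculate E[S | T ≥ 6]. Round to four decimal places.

P(T ≥ 6) = 0.600.
Σ S·P over the event = 0·(0.200) + 2·(0.200) + 6·(0.150) + 10·(0.050) = 1.800.
E[S | T ≥ 6] = (1.800) / (0.600) = 3.0000.

3.0000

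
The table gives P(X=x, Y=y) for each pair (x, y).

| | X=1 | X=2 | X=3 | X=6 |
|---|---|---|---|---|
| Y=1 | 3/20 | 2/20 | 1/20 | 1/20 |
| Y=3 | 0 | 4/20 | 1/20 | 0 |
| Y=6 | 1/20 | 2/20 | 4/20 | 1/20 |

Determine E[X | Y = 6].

P(Y = 6) = 2/5.
Σ X·P over the event = 1·(1/20) + 2·(2/20) + 3·(4/20) + 6·(1/20) = 23/20.
E[X | Y = 6] = (23/20) / (2/5) = 23/8.

23/8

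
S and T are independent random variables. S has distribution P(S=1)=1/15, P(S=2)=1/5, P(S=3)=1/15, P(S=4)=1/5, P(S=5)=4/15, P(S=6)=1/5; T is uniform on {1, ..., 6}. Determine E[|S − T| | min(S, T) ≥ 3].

13/11

P(min(S, T) ≥ 3) = 22/45.
Summing |S−T|·P(x,y) over outcomes with min(S, T) ≥ 3 gives 26/45.
E[|S − T| | min(S, T) ≥ 3] = (26/45) / (22/45) = 13/11.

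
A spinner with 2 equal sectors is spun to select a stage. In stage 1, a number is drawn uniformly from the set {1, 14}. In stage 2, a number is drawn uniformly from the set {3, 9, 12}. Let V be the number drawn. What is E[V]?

E[V | stage 1] = (1+14)/2 = 15/2.
E[V | stage 2] = (3+9+12)/3 = 8.
By the law of total expectation,
E[V] = (1/2)·(15/2) + (1/2)·(8) = 31/4.

31/4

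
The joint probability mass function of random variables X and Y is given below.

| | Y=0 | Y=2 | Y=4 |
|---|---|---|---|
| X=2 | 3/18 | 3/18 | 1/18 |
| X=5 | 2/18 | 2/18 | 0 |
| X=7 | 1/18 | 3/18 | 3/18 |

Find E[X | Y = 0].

23/6

P(Y = 0) = 1/3.
Σ X·P over the event = 2·(3/18) + 5·(2/18) + 7·(1/18) = 23/18.
E[X | Y = 0] = (23/18) / (1/3) = 23/6.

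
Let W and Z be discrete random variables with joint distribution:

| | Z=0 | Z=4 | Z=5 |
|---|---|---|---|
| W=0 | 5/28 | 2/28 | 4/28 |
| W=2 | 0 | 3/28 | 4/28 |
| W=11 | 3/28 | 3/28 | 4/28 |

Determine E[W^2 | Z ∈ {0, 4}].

P(Z ∈ {0, 4}) = 4/7.
Σ W^2·P over the event = 0·(5/28) + 0·(2/28) + 4·(3/28) + 121·(3/28) + 121·(3/28) = 369/14.
E[W^2 | Z ∈ {0, 4}] = (369/14) / (4/7) = 369/8.

369/8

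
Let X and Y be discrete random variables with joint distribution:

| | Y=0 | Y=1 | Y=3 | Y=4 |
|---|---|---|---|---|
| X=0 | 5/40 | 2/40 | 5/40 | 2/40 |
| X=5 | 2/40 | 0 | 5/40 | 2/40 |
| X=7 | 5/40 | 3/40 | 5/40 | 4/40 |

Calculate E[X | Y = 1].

21/5

P(Y = 1) = 1/8.
Σ X·P over the event = 0·(2/40) + 7·(3/40) = 21/40.
E[X | Y = 1] = (21/40) / (1/8) = 21/5.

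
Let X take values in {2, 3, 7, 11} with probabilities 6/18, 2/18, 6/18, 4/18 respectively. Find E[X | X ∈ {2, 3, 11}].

31/6

P(X ∈ {2, 3, 11}) = 2/3.
Σ over the event: 2·1/3 + 3·1/9 + 11·2/9 = 31/9.
E[X | X ∈ {2, 3, 11}] = (31/9) / (2/3) = 31/6.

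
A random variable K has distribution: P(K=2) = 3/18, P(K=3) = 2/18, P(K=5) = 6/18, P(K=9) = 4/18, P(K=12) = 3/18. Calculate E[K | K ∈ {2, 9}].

P(K ∈ {2, 9}) = 7/18.
Σ over the event: 2·1/6 + 9·2/9 = 7/3.
E[K | K ∈ {2, 9}] = (7/3) / (7/18) = 6.

6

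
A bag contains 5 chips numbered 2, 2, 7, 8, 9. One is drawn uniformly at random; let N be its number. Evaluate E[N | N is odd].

8

P(N is odd) = 2/5.
Σ over the event: 7·1/5 + 9·1/5 = 16/5.
E[N | N is odd] = (16/5) / (2/5) = 8.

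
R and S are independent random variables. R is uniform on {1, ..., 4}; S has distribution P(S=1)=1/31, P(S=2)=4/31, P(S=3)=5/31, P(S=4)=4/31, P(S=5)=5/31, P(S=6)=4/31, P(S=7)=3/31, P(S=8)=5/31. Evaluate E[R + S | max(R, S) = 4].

P(max(R, S) = 4) = 13/62.
Summing (R+S)·P(x,y) over outcomes with max(R, S) = 4 gives 42/31.
E[R + S | max(R, S) = 4] = (42/31) / (13/62) = 84/13.

84/13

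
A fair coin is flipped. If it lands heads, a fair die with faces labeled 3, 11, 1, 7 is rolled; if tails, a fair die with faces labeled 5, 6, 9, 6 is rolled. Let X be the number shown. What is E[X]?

6

E[X | heads] = (3+11+1+7)/4 = 11/2.
E[X | tails] = (5+6+9+6)/4 = 13/2.
E[X] = (1/2)·(11/2) + (1/2)·(13/2) = 6.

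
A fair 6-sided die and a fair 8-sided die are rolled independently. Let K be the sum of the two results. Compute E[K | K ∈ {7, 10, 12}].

P(K ∈ {7, 10, 12}) = 7/24.
Σ over the event: 7·1/8 + 10·5/48 + 12·1/16 = 8/3.
E[K | K ∈ {7, 10, 12}] = (8/3) / (7/24) = 64/7.

64/7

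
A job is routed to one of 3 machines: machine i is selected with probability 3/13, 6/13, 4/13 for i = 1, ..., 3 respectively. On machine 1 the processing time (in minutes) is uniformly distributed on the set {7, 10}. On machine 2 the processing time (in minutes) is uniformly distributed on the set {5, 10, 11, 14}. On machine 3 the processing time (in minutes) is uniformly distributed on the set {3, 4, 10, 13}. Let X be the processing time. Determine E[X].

231/26

E[X | machine 1] = (7+10)/2 = 17/2.
E[X | machine 2] = (5+10+11+14)/4 = 10.
E[X | machine 3] = (3+4+10+13)/4 = 15/2.
E[X] = (3/13)·(17/2) + (6/13)·(10) + (4/13)·(15/2) = 231/26.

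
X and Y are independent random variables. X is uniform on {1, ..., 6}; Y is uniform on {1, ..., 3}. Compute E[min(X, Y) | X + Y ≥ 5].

25/12

P(X + Y ≥ 5) = 2/3.
Summing min(X,Y)·P(x,y) over outcomes with X + Y ≥ 5 gives 25/18.
E[min(X, Y) | X + Y ≥ 5] = (25/18) / (2/3) = 25/12.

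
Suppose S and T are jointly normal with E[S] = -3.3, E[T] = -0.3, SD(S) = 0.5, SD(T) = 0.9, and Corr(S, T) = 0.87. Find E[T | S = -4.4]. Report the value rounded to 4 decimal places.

For a bivariate normal, E[T | S=x] = μ_T + ρ·(σ_T/σ_S)·(x − μ_S).
E[T | S=-4.4] = -0.3 + (0.87)·(0.9/0.5)·(-4.4 − (-3.3)) = -0.3 + (1.566)·(-1.1) = -2.0226.

-2.0226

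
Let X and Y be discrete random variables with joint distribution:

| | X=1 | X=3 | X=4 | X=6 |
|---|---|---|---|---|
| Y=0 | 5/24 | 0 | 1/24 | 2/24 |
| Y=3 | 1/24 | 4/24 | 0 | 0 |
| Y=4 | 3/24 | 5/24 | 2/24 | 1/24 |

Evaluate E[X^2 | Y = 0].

P(Y = 0) = 1/3.
Summing X^2·P(X=x,Y=y) over the conditioning event gives 31/8.
E[X^2 | Y = 0] = (31/8) / (1/3) = 93/8.

93/8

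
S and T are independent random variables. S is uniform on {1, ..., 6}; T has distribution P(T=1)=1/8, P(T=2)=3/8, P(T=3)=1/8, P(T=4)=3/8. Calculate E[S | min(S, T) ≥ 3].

9/2

P(min(S, T) ≥ 3) = 1/3.
Summing S·P(x,y) over outcomes with min(S, T) ≥ 3 gives 3/2.
E[S | min(S, T) ≥ 3] = (3/2) / (1/3) = 9/2.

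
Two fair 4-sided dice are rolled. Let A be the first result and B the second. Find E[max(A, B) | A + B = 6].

11/3

Outcomes with A + B = 6: (2,4), (3,3), (4,2), each with probability 1/16.
E[max(A, B) | A + B = 6] = (4 + 3 + 4) / 3 = 11/3.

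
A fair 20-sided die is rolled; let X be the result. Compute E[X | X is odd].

10

Given X is odd, X is equally likely to be any of {1, 3, 5, 7, 9, 11, 13, 15, 17, 19}.
E[X | X is odd] = (1 + 3 + 5 + 7 + 9 + 11 + 13 + 15 + 17 + 19) / 10 = 10.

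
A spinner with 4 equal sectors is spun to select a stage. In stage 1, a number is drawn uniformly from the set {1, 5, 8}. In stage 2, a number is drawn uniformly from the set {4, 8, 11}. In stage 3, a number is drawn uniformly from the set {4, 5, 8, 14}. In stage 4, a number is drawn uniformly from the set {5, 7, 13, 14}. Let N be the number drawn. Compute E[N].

E[N | stage 1] = (1+5+8)/3 = 14/3.
E[N | stage 2] = (4+8+11)/3 = 23/3.
E[N | stage 3] = (4+5+8+14)/4 = 31/4.
E[N | stage 4] = (5+7+13+14)/4 = 39/4.
By the law of total expectation,
E[N] = (1/4)·(14/3) + (1/4)·(23/3) + (1/4)·(31/4) + (1/4)·(39/4) = 179/24.

179/24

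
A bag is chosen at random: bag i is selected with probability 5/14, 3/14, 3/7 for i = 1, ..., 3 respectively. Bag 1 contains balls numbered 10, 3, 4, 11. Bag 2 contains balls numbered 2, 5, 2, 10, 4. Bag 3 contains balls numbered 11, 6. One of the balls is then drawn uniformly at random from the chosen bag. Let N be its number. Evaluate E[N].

499/70

E[N | bag 1] = (10+3+4+11)/4 = 7.
E[N | bag 2] = (2+5+2+10+4)/5 = 23/5.
E[N | bag 3] = (11+6)/2 = 17/2.
E[N] = (5/14)·(7) + (3/14)·(23/5) + (3/7)·(17/2) = 499/70.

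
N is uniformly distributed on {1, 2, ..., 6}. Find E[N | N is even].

4

Given N is even, N is equally likely to be any of {2, 4, 6}.
E[N | N is even] = (2 + 4 + 6) / 3 = 4.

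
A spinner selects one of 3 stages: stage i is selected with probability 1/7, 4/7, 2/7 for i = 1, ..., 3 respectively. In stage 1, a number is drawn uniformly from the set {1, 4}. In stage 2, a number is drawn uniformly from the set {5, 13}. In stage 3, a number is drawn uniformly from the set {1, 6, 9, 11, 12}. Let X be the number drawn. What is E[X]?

541/70

E[X | stage 1] = (1+4)/2 = 5/2.
E[X | stage 2] = (5+13)/2 = 9.
E[X | stage 3] = (1+6+9+11+12)/5 = 39/5.
E[X] = (1/7)·(5/2) + (4/7)·(9) + (2/7)·(39/5) = 541/70.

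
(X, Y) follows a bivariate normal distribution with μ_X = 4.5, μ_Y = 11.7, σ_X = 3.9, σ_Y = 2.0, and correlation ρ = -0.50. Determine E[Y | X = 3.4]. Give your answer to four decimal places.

E[Y | X=x] = μ_Y + ρ(σ_Y/σ_X)(x − μ_X) for jointly normal variables.
E[Y | X=3.4] = 11.7 + (-0.50)·(2.0/3.9)·(3.4 − (4.5)) = 11.7 + (-0.25641)·(-1.1) = 11.9821.

11.9821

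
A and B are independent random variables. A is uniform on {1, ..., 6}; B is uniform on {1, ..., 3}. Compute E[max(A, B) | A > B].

P(A > B) = 2/3.
Summing max(A,B)·P(x,y) over outcomes with A > B gives 53/18.
E[max(A, B) | A > B] = (53/18) / (2/3) = 53/12.

53/12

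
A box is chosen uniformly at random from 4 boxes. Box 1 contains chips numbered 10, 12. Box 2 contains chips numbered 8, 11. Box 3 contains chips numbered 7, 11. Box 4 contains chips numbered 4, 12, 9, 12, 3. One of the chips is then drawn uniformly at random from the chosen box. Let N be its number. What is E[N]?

E[N | box 1] = (10+12)/2 = 11.
E[N | box 2] = (8+11)/2 = 19/2.
E[N | box 3] = (7+11)/2 = 9.
E[N | box 4] = (4+12+9+12+3)/5 = 8.
By the law of total expectation,
E[N] = (1/4)·(11) + (1/4)·(19/2) + (1/4)·(9) + (1/4)·(8) = 75/8.

75/8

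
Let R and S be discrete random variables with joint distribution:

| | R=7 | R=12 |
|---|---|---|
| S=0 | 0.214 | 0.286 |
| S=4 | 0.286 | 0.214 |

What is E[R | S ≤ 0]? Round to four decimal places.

P(S ≤ 0) = 0.500.
Σ R·P over the event = 7·(0.214) + 12·(0.286) = 4.930.
E[R | S ≤ 0] = (4.930) / (0.500) = 9.8600.

9.8600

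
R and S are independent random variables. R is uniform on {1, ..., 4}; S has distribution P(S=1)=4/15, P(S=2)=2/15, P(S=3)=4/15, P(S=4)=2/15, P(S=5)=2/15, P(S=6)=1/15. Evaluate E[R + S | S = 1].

P(S = 1) = 4/15.
Summing (R+S)·P(x,y) over outcomes with S = 1 gives 14/15.
E[R + S | S = 1] = (14/15) / (4/15) = 7/2.

7/2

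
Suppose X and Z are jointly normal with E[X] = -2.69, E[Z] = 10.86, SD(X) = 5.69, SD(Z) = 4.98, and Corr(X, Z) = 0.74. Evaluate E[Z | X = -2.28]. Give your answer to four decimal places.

For a bivariate normal, E[Z | X=x] = μ_Z + ρ·(σ_Z/σ_X)·(x − μ_X).
E[Z | X=-2.28] = 10.86 + (0.74)·(4.98/5.69)·(-2.28 − (-2.69)) = 10.86 + (0.64766)·(0.41) = 11.1255.

11.1255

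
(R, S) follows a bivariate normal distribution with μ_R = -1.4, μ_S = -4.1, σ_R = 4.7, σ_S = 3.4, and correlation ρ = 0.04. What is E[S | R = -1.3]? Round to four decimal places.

The regression of S on R has slope ρ·σ_S/σ_R and passes through (μ_R, μ_S).
E[S | R=-1.3] = -4.1 + (0.04)·(3.4/4.7)·(-1.3 − (-1.4)) = -4.1 + (0.028936)·(0.1) = -4.0971.

-4.0971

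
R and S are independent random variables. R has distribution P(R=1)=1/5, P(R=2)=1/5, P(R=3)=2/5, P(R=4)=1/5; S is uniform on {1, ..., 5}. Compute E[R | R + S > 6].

13/4

P(R + S > 6) = 8/25.
Summing R·P(x,y) over outcomes with R + S > 6 gives 26/25.
E[R | R + S > 6] = (26/25) / (8/25) = 13/4.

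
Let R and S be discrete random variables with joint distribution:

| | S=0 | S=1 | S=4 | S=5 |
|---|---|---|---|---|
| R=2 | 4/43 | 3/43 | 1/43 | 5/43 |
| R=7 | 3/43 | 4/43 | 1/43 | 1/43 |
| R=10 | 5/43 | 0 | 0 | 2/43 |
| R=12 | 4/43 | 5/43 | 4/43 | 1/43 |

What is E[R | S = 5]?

P(S = 5) = 9/43.
Summing R·P(R=x,S=y) over the conditioning event gives 49/43.
E[R | S = 5] = (49/43) / (9/43) = 49/9.

49/9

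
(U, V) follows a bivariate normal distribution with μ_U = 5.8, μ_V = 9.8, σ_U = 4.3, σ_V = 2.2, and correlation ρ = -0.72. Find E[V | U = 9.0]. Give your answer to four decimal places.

E[V | U=x] = μ_V + ρ(σ_V/σ_U)(x − μ_U) for jointly normal variables.
E[V | U=9.0] = 9.8 + (-0.72)·(2.2/4.3)·(9.0 − (5.8)) = 9.8 + (-0.36837)·(3.2) = 8.6212.

8.6212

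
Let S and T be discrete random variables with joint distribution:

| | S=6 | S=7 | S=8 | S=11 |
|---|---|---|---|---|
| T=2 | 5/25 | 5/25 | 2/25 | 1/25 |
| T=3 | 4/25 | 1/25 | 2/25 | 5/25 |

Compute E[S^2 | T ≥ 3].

463/6

P(T ≥ 3) = 12/25.
Σ S^2·P over the event = 36·(4/25) + 49·(1/25) + 64·(2/25) + 121·(5/25) = 926/25.
E[S^2 | T ≥ 3] = (926/25) / (12/25) = 463/6.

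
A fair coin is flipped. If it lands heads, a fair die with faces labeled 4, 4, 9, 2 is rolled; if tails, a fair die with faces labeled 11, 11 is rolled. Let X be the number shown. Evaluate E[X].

E[X | heads] = (4+4+9+2)/4 = 19/4.
E[X | tails] = (11+11)/2 = 11.
E[X] = (1/2)·(19/4) + (1/2)·(11) = 63/8.

63/8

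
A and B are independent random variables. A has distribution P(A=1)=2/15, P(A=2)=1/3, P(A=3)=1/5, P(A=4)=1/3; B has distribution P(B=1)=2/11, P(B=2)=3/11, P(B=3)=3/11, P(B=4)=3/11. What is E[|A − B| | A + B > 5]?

P(A + B > 5) = 26/55.
Summing |A−B|·P(x,y) over outcomes with A + B > 5 gives 28/55.
E[|A − B| | A + B > 5] = (28/55) / (26/55) = 14/13.

14/13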